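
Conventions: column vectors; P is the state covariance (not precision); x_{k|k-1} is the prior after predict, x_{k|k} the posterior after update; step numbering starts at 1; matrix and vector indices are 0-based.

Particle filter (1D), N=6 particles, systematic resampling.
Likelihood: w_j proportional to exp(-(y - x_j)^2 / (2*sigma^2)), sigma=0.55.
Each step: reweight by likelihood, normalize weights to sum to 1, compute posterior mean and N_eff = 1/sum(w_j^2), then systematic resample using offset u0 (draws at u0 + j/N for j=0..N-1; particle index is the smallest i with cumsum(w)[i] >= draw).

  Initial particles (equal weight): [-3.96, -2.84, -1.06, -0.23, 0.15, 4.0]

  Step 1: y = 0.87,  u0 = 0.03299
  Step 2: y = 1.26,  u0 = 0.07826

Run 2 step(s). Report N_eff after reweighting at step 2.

N_eff = 4.7293

step 1: w=[0.0000, 0.0000, 0.0038, 0.2408, 0.7554, 0.0000]  mean=0.0539  Neff=1.5907  idx=[3, 3, 4, 4, 4, 4]
step 2: w=[0.0445, 0.0445, 0.2278, 0.2278, 0.2278, 0.2278]  mean=0.1162  Neff=4.7293  idx=[1, 2, 3, 4, 4, 5]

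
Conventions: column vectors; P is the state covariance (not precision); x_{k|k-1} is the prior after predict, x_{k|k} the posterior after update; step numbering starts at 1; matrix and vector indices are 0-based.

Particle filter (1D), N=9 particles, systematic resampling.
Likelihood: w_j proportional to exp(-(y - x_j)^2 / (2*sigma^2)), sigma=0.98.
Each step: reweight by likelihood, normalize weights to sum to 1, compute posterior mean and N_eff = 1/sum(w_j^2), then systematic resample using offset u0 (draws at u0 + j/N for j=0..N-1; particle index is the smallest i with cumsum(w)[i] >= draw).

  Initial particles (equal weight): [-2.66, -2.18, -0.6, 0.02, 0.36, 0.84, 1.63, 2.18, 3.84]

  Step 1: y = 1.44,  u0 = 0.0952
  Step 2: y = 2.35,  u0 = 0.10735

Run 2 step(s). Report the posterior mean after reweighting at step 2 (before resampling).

post_mean = 1.6981

step 1: w=[0.0000, 0.0003, 0.0316, 0.0966, 0.1504, 0.2288, 0.2709, 0.2076, 0.0138]  mean=1.1754  Neff=4.9514  idx=[3, 4, 5, 5, 6, 6, 6, 7, 7]
step 2: w=[0.0117, 0.0252, 0.0603, 0.0603, 0.1510, 0.1510, 0.1510, 0.1948, 0.1948]  mean=1.6981  Neff=6.5659  idx=[3, 4, 5, 5, 6, 7, 7, 8, 8]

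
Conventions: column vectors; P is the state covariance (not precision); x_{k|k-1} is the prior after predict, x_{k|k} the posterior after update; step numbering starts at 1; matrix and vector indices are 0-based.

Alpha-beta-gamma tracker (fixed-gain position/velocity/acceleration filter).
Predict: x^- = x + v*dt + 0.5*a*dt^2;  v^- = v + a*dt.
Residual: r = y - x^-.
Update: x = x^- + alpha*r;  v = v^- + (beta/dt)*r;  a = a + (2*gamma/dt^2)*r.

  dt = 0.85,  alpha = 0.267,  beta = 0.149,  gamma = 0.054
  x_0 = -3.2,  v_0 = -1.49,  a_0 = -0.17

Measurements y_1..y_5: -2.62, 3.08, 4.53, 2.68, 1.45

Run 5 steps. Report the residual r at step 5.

resid = -5.8899

step 1: x_pred=-4.5279  r=1.9079  x^+=-4.0185  v^+=-1.3001  a^+=0.1152
step 2: x_pred=-5.0819  r=8.1619  x^+=-2.9027  v^+=0.2286  a^+=1.3352
step 3: x_pred=-2.2260  r=6.7560  x^+=-0.4222  v^+=2.5479  a^+=2.3451
step 4: x_pred=2.5907  r=0.0893  x^+=2.6145  v^+=4.5569  a^+=2.3585
step 5: x_pred=7.3399  r=-5.8899  x^+=5.7673  v^+=5.5291  a^+=1.4781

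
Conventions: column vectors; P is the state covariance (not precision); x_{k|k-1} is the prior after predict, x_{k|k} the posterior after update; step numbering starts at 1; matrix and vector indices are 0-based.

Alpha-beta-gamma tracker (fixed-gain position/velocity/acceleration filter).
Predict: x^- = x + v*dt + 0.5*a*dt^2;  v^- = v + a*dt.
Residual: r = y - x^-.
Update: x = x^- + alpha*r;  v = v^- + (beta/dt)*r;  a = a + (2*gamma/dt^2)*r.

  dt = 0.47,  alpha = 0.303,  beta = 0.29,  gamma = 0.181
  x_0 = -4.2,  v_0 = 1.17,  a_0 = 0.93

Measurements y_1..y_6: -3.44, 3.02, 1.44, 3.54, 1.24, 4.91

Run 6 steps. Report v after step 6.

v_post = -5.4299

step 1: x_pred=-3.5474  r=0.1074  x^+=-3.5148  v^+=1.6734  a^+=1.1060
step 2: x_pred=-2.6062  r=5.6262  x^+=-0.9015  v^+=5.6647  a^+=10.3259
step 3: x_pred=2.9014  r=-1.4614  x^+=2.4586  v^+=9.6161  a^+=7.9310
step 4: x_pred=7.8542  r=-4.3142  x^+=6.5470  v^+=10.6818  a^+=0.8612
step 5: x_pred=11.6625  r=-10.4225  x^+=8.5045  v^+=4.6556  a^+=-16.2187
step 6: x_pred=8.9013  r=-3.9913  x^+=7.6919  v^+=-5.4299  a^+=-22.7594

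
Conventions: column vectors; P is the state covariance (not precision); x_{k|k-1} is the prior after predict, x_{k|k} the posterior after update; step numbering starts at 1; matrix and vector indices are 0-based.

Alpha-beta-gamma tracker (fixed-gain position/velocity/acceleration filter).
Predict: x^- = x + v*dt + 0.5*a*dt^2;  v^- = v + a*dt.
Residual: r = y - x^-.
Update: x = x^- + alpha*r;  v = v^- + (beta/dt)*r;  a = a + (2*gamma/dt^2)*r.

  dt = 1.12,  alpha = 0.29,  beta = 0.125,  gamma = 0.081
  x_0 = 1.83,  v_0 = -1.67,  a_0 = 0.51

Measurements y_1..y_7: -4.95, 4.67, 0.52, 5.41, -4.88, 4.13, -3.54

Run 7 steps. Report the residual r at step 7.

resid = -12.8641

step 1: x_pred=0.2795  r=-5.2295  x^+=-1.2371  v^+=-1.6824  a^+=-0.1654
step 2: x_pred=-3.2251  r=7.8951  x^+=-0.9355  v^+=-0.9865  a^+=0.8543
step 3: x_pred=-1.5046  r=2.0246  x^+=-0.9175  v^+=0.1962  a^+=1.1157
step 4: x_pred=0.0021  r=5.4079  x^+=1.5704  v^+=2.0494  a^+=1.8141
step 5: x_pred=5.0035  r=-9.8835  x^+=2.1373  v^+=2.9782  a^+=0.5377
step 6: x_pred=5.8101  r=-1.6801  x^+=5.3229  v^+=3.3929  a^+=0.3207
step 7: x_pred=9.3241  r=-12.8641  x^+=5.5935  v^+=2.3164  a^+=-1.3406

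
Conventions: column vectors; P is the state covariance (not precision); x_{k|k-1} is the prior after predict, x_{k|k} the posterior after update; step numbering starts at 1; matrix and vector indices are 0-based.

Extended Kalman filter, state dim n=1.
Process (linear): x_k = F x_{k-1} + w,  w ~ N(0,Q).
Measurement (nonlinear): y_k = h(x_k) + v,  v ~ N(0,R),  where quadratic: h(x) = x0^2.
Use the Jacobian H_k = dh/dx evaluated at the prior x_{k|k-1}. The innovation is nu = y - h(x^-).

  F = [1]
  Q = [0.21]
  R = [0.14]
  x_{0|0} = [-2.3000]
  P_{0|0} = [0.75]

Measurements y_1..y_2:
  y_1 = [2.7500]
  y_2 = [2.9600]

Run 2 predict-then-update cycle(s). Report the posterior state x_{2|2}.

x_post = [-1.7223]

step 1: x^-=[-2.3000]  P^-=[0.9600]  H_jac=[-4.6000]  S=[20.4536]  K=[-0.2159]  nu=[-2.5400]  x^+=[-1.7516]  P^+=[0.0066]
step 2: x^-=[-1.7516]  P^-=[0.2166]  H_jac=[-3.5032]  S=[2.7979]  K=[-0.2712]  nu=[-0.1081]  x^+=[-1.7223]  P^+=[0.0108]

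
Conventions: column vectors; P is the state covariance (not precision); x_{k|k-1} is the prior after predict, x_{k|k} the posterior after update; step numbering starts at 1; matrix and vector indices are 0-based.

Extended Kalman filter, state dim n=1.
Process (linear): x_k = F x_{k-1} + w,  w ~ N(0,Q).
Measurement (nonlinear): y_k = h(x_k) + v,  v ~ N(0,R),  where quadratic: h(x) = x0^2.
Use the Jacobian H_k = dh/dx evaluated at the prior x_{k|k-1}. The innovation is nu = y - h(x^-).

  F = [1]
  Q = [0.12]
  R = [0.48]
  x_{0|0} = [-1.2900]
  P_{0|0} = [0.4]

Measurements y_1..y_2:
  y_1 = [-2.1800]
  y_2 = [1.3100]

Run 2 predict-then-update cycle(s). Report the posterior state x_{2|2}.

x_post = [0.0370]

step 1: x^-=[-1.2900]  P^-=[0.5200]  H_jac=[-2.5800]  S=[3.9413]  K=[-0.3404]  nu=[-3.8441]  x^+=[0.0185]  P^+=[0.0633]
step 2: x^-=[0.0185]  P^-=[0.1833]  H_jac=[0.0370]  S=[0.4803]  K=[0.0141]  nu=[1.3097]  x^+=[0.0370]  P^+=[0.1832]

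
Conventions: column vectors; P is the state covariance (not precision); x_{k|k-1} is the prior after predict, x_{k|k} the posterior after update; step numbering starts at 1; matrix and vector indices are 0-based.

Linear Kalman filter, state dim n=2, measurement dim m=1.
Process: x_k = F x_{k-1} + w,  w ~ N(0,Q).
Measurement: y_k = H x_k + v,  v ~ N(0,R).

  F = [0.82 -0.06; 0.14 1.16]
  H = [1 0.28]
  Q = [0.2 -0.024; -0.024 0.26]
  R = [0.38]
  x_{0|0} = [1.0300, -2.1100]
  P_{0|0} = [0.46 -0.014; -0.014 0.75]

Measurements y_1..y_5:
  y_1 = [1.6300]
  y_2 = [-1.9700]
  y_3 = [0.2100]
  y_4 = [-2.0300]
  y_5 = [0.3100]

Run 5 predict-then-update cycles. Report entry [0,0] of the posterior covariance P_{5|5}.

P_post[0,0] = 0.4285

step 1: x^-=[0.9712, -2.3034]  P^-=[0.5134 -0.0366; -0.0366 1.2737]  S=[0.9727]  K=[0.5172; 0.3290]  nu=[1.3038]  x^+=[1.6455, -1.8745]  P^+=[0.2531 -0.2021; -0.2021 1.1684]
step 2: x^-=[1.4618, -1.9440]  P^-=[0.3943 -0.2668; -0.2668 1.7715]  S=[0.7638]  K=[0.4184; 0.3001]  nu=[-2.8875]  x^+=[0.2535, -2.8105]  P^+=[0.2606 -0.3627; -0.3627 1.7027]
step 3: x^-=[0.3765, -3.2247]  P^-=[0.4170 -0.4546; -0.4546 2.4384]  S=[0.7336]  K=[0.3949; 0.3110]  nu=[0.7364]  x^+=[0.6674, -2.9956]  P^+=[0.3026 -0.5447; -0.5447 2.3675]
step 4: x^-=[0.7270, -3.3815]  P^-=[0.4656 -0.6676; -0.6676 3.2747]  S=[0.7285]  K=[0.3825; 0.3423]  nu=[-1.8102]  x^+=[0.0345, -4.0010]  P^+=[0.3590 -0.7630; -0.7630 3.1893]
step 5: x^-=[0.2684, -4.6364]  P^-=[0.5279 -0.9241; -0.9241 4.3108]  S=[0.7284]  K=[0.3696; 0.3884]  nu=[1.3398]  x^+=[0.7635, -4.1159]  P^+=[0.4285 -1.0286; -1.0286 4.2009]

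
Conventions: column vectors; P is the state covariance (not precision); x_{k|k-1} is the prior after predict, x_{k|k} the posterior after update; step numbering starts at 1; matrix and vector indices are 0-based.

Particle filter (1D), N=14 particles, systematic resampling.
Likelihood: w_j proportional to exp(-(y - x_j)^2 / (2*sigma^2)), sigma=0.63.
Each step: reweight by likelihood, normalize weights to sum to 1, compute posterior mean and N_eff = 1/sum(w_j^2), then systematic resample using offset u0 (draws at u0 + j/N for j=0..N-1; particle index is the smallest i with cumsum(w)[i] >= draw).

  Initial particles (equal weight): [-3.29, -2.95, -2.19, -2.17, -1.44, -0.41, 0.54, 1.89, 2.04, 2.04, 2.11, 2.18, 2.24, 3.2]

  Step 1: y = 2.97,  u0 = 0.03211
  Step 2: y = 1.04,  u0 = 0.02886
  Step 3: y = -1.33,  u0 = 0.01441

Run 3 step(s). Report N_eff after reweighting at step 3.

N_eff = 6.9788

step 1: w=[0.0000, 0.0000, 0.0000, 0.0000, 0.0000, 0.0000, 0.0002, 0.0719, 0.1051, 0.1051, 0.1231, 0.1424, 0.1597, 0.2924]  mean=2.4286  Neff=5.7562  idx=[7, 8, 8, 9, 10, 10, 11, 11, 12, 12, 13, 13, 13, 13]
step 2: w=[0.1641, 0.1157, 0.1157, 0.1157, 0.0964, 0.0964, 0.0793, 0.0793, 0.0665, 0.0665, 0.0011, 0.0011, 0.0011, 0.0011]  mean=2.0830  Neff=9.3398  idx=[0, 0, 1, 1, 2, 2, 3, 4, 4, 5, 6, 7, 8, 9]
step 3: w=[0.2390, 0.2390, 0.0688, 0.0688, 0.0688, 0.0688, 0.0688, 0.0377, 0.0377, 0.0377, 0.0204, 0.0204, 0.0120, 0.0120]  mean=1.9867  Neff=6.9788  idx=[0, 0, 0, 0, 1, 1, 1, 2, 3, 4, 5, 6, 8, 10]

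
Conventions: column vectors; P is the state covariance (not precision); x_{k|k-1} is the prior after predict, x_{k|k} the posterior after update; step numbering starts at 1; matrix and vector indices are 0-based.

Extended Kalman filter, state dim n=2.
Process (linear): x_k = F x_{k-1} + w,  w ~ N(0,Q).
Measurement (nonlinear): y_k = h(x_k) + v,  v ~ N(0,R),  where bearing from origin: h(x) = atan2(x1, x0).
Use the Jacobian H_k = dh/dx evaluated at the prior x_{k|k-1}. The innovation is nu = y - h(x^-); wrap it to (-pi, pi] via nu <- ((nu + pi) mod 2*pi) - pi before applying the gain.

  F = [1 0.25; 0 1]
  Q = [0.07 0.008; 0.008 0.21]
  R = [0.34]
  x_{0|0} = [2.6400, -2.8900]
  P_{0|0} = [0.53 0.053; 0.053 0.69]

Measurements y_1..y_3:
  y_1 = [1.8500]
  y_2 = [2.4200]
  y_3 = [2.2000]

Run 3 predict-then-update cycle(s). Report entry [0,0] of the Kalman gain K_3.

K[0,0] = 0.1754

step 1: x^-=[1.9175, -2.8900]  P^-=[0.6696 0.2335; 0.2335 0.9000]  H_jac=[0.2403 0.1594]  S=[0.4194]  K=[0.4723; 0.4758]  nu=[2.8350]  x^+=[3.2566, -1.5410]  P^+=[0.5761 0.1392; 0.1392 0.8050]
step 2: x^-=[2.8713, -1.5410]  P^-=[0.7660 0.3485; 0.3485 1.0150]  H_jac=[0.1451 0.2704]  S=[0.4577]  K=[0.4487; 0.7102]  nu=[2.9126]  x^+=[4.1783, 0.5273]  P^+=[0.6738 0.2026; 0.2026 0.7842]
step 3: x^-=[4.3102, 0.5273]  P^-=[0.8942 0.4067; 0.4067 0.9942]  H_jac=[-0.0280 0.2286]  S=[0.3874]  K=[0.1754; 0.5572]  nu=[2.0783]  x^+=[4.6747, 1.6854]  P^+=[0.8822 0.3688; 0.3688 0.8739]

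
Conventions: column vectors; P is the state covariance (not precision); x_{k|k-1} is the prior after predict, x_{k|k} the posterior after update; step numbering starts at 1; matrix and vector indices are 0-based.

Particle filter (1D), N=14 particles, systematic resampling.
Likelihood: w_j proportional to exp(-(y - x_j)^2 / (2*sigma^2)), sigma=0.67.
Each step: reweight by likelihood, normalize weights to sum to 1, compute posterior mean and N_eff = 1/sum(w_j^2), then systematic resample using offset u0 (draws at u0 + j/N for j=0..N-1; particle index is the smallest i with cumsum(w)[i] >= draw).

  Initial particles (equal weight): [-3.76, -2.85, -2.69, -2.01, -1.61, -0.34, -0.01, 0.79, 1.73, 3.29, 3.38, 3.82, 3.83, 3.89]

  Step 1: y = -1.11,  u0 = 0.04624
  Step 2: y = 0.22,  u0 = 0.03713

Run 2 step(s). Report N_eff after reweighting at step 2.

step 1: w=[0.0002, 0.0167, 0.0302, 0.1975, 0.3685, 0.2515, 0.1265, 0.0087, 0.0001, 0.0000, 0.0000, 0.0000, 0.0000, 0.0000]  mean=-1.1997  Neff=3.9156  idx=[2, 3, 3, 4, 4, 4, 4, 4, 5, 5, 5, 5, 6, 6]
step 2: w=[0.0000, 0.0008, 0.0008, 0.0050, 0.0050, 0.0050, 0.0050, 0.0050, 0.1459, 0.1459, 0.1459, 0.1459, 0.1950, 0.1950]  mean=-0.2456  Neff=6.1992  idx=[8, 8, 9, 9, 10, 10, 11, 11, 11, 12, 12, 13, 13, 13]

N_eff = 6.1992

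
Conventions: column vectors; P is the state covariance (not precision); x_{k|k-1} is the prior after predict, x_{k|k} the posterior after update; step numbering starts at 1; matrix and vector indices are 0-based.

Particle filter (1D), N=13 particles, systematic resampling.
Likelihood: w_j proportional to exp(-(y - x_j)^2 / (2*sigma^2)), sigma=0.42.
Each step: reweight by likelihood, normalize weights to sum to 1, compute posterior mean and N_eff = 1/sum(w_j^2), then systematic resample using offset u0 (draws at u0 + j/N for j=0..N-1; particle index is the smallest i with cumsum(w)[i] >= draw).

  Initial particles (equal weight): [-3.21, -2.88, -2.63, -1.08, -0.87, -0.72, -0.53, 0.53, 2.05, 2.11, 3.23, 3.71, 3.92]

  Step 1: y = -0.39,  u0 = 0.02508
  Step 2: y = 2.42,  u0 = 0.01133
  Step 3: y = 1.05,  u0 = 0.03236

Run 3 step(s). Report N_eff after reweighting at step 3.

N_eff = 12.3037

step 1: w=[0.0000, 0.0000, 0.0000, 0.1017, 0.2040, 0.2879, 0.3708, 0.0356, 0.0000, 0.0000, 0.0000, 0.0000, 0.0000]  mean=-0.6723  Neff=3.6547  idx=[3, 4, 4, 4, 5, 5, 5, 5, 6, 6, 6, 6, 6]
step 2: w=[0.0000, 0.0005, 0.0005, 0.0005, 0.0073, 0.0073, 0.0073, 0.0073, 0.1939, 0.1939, 0.1939, 0.1939, 0.1939]  mean=-0.5360  Neff=5.3148  idx=[5, 8, 8, 9, 9, 9, 10, 10, 11, 11, 11, 12, 12]
step 3: w=[0.0135, 0.0822, 0.0822, 0.0822, 0.0822, 0.0822, 0.0822, 0.0822, 0.0822, 0.0822, 0.0822, 0.0822, 0.0822]  mean=-0.5326  Neff=12.3037  idx=[1, 2, 3, 4, 4, 5, 6, 7, 8, 9, 10, 11, 12]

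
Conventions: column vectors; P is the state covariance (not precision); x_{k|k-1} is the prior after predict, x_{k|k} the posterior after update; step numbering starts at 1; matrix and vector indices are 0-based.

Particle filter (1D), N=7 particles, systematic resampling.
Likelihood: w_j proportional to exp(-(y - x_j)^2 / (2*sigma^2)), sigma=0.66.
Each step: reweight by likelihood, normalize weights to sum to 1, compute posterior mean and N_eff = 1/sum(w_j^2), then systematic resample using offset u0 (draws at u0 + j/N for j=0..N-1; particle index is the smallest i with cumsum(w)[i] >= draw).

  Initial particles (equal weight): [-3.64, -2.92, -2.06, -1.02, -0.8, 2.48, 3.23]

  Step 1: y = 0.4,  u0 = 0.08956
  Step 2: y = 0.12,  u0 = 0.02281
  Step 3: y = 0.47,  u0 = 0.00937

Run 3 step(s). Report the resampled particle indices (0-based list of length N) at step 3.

resampled_idx = [0, 1, 2, 3, 4, 5, 6]

step 1: w=[0.0000, 0.0000, 0.0032, 0.3312, 0.6419, 0.0234, 0.0003]  mean=-0.7989  Neff=1.9149  idx=[3, 3, 4, 4, 4, 4, 4]
step 2: w=[0.0960, 0.0960, 0.1616, 0.1616, 0.1616, 0.1616, 0.1616]  mean=-0.8423  Neff=6.7117  idx=[0, 1, 2, 3, 4, 5, 6]
step 3: w=[0.0831, 0.0831, 0.1668, 0.1668, 0.1668, 0.1668, 0.1668]  mean=-0.8366  Neff=6.5417  idx=[0, 1, 2, 3, 4, 5, 6]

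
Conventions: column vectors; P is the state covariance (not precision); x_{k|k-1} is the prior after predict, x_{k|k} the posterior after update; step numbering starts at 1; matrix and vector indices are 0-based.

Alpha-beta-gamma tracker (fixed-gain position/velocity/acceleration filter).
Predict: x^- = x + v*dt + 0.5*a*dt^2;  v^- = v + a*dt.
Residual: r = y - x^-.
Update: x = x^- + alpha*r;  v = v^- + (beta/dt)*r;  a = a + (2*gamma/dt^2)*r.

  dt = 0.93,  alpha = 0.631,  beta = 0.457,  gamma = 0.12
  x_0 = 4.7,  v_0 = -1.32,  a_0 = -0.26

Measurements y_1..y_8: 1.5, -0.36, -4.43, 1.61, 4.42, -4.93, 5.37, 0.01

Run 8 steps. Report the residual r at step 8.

resid = -7.4409

step 1: x_pred=3.3600  r=-1.8600  x^+=2.1863  v^+=-2.4758  a^+=-0.7761
step 2: x_pred=-0.4518  r=0.0918  x^+=-0.3939  v^+=-3.1525  a^+=-0.7506
step 3: x_pred=-3.6503  r=-0.7797  x^+=-4.1423  v^+=-4.2337  a^+=-0.9670
step 4: x_pred=-8.4978  r=10.1078  x^+=-2.1198  v^+=-0.1661  a^+=1.8378
step 5: x_pred=-1.4795  r=5.8995  x^+=2.2431  v^+=4.4421  a^+=3.4748
step 6: x_pred=7.8769  r=-12.8069  x^+=-0.2043  v^+=1.3804  a^+=-0.0789
step 7: x_pred=1.0454  r=4.3246  x^+=3.7742  v^+=3.4321  a^+=1.1211
step 8: x_pred=7.4509  r=-7.4409  x^+=2.7557  v^+=0.8183  a^+=-0.9437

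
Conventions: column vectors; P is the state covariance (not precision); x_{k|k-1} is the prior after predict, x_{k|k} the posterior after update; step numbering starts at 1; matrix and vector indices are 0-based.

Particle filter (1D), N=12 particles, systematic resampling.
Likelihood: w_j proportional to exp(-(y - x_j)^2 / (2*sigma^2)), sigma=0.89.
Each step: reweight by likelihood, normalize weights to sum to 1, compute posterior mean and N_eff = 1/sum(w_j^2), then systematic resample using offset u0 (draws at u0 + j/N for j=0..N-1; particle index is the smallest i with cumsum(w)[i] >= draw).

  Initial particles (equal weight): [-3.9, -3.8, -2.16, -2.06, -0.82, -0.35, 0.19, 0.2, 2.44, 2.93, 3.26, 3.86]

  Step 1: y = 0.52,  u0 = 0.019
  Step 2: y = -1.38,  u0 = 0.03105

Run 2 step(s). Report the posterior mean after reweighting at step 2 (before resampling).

step 1: w=[0.0000, 0.0000, 0.0036, 0.0050, 0.1083, 0.2087, 0.3142, 0.3155, 0.0328, 0.0086, 0.0029, 0.0003]  mean=0.0588  Neff=3.9261  idx=[4, 4, 5, 5, 6, 6, 6, 6, 7, 7, 7, 7]
step 2: w=[0.1892, 0.1892, 0.1181, 0.1181, 0.0487, 0.0487, 0.0487, 0.0487, 0.0477, 0.0477, 0.0477, 0.0477]  mean=-0.3178  Neff=8.4709  idx=[0, 0, 1, 1, 1, 2, 3, 3, 5, 7, 9, 10]

post_mean = -0.3178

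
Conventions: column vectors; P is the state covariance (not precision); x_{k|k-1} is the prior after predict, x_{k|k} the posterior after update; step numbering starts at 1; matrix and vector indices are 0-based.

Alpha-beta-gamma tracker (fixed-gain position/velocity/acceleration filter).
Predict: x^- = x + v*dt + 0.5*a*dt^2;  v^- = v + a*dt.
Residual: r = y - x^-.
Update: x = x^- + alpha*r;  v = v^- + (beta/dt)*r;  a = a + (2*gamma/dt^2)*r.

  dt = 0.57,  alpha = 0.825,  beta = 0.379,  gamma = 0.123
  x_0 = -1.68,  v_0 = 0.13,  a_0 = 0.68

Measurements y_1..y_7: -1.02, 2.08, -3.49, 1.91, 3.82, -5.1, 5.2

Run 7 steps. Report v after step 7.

step 1: x_pred=-1.4954  r=0.4754  x^+=-1.1032  v^+=0.8337  a^+=1.0400
step 2: x_pred=-0.4590  r=2.5390  x^+=1.6357  v^+=3.1147  a^+=2.9624
step 3: x_pred=3.8923  r=-7.3823  x^+=-2.1981  v^+=-0.1053  a^+=-2.6271
step 4: x_pred=-2.6849  r=4.5949  x^+=1.1059  v^+=1.4524  a^+=0.8519
step 5: x_pred=2.0722  r=1.7478  x^+=3.5141  v^+=3.1002  a^+=2.1753
step 6: x_pred=5.6346  r=-10.7346  x^+=-3.2214  v^+=-2.7975  a^+=-5.9525
step 7: x_pred=-5.7830  r=10.9830  x^+=3.2780  v^+=1.1123  a^+=2.3633

v_post = 1.1123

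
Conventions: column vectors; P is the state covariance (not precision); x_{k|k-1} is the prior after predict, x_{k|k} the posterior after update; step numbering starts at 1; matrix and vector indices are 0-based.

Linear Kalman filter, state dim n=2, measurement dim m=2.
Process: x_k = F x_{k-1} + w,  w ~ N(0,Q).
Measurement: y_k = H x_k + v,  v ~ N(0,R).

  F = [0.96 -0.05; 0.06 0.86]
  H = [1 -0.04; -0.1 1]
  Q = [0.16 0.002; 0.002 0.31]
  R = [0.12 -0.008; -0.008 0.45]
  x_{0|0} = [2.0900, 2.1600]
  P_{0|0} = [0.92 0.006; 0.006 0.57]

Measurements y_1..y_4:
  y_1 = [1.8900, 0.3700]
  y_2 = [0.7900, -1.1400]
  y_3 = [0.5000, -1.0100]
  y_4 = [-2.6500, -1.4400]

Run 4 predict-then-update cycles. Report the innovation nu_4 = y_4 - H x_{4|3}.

step 1: x^-=[1.8984, 1.9830]  P^-=[1.0087 0.0354; 0.0354 0.7355]  S=[1.1271 -0.1027; -0.1027 1.1885]  K=[0.8958 0.0224; 0.0619 0.6212]  nu=[0.0709, -1.4232]  x^+=[1.9301, 1.1033]  P^+=[0.1079 0.0137; 0.0137 0.2804]
step 2: x^-=[1.7977, 1.0646]  P^-=[0.2588 0.0074; 0.0074 0.5192]  S=[0.3790 -0.0472; -0.0472 0.9703]  K=[0.6838 0.0142; 0.0315 0.5359]  nu=[-0.9652, -2.0249]  x^+=[1.1090, -0.0508]  P^+=[0.0823 0.0092; 0.0092 0.2418]
step 3: x^-=[1.0672, 0.0229]  P^-=[0.2356 0.0039; 0.0039 0.4901]  S=[0.3561 -0.0473; -0.0473 0.9417]  K=[0.6628 0.0124; 0.0250 0.5213]  nu=[-0.5662, -0.9261]  x^+=[0.6804, -0.4741]  P^+=[0.0798 0.0082; 0.0082 0.2352]
step 4: x^-=[0.6769, -0.3669]  P^-=[0.2333 0.0033; 0.0033 0.4851]  S=[0.3538 -0.0475; -0.0475 0.9368]  K=[0.6606 0.0120; 0.0240 0.5187]  nu=[-3.3415, -1.0054]  x^+=[-1.5428, -0.9685]  P^+=[0.0795 0.0081; 0.0081 0.2340]

innov = [-3.3415, -1.0054]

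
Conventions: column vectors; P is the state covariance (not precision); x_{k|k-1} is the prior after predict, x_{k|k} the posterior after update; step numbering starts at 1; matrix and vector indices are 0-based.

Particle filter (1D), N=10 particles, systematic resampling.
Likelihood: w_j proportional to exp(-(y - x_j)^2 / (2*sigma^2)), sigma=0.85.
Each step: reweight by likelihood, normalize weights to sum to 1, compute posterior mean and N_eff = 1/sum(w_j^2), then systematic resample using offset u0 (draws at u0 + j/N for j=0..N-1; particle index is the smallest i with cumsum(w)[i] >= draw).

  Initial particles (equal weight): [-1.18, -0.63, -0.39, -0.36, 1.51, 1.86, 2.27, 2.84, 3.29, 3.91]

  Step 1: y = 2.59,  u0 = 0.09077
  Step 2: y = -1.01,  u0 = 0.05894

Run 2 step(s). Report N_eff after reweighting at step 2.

N_eff = 1.8645

step 1: w=[0.0000, 0.0002, 0.0005, 0.0006, 0.1103, 0.1710, 0.2304, 0.2368, 0.1762, 0.0740]  mean=2.5486  Neff=5.3458  idx=[4, 5, 6, 6, 6, 7, 7, 8, 8, 9]
step 2: w=[0.7046, 0.1910, 0.0334, 0.0334, 0.0334, 0.0020, 0.0020, 0.0002, 0.0002, 0.0000]  mean=1.6588  Neff=1.8645  idx=[0, 0, 0, 0, 0, 0, 0, 1, 1, 3]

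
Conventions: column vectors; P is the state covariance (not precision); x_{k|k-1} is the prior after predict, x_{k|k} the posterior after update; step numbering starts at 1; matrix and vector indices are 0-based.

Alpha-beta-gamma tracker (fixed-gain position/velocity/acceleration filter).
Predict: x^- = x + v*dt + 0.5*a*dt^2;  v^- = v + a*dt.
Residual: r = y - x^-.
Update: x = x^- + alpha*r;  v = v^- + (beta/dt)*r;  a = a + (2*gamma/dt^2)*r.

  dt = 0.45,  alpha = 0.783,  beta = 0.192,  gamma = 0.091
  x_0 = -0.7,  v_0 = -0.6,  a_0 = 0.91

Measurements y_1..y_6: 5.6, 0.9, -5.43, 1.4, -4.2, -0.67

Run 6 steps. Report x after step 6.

step 1: x_pred=-0.8779  r=6.4779  x^+=4.1943  v^+=2.5734  a^+=6.7321
step 2: x_pred=6.0340  r=-5.1340  x^+=2.0141  v^+=3.4123  a^+=2.1179
step 3: x_pred=3.7641  r=-9.1941  x^+=-3.4349  v^+=0.4426  a^+=-6.1454
step 4: x_pred=-3.8580  r=5.2580  x^+=0.2590  v^+=-0.0795  a^+=-1.4198
step 5: x_pred=0.0795  r=-4.2795  x^+=-3.2713  v^+=-2.5443  a^+=-5.2660
step 6: x_pred=-4.9495  r=4.2795  x^+=-1.5986  v^+=-3.0881  a^+=-1.4198

x_post = -1.5986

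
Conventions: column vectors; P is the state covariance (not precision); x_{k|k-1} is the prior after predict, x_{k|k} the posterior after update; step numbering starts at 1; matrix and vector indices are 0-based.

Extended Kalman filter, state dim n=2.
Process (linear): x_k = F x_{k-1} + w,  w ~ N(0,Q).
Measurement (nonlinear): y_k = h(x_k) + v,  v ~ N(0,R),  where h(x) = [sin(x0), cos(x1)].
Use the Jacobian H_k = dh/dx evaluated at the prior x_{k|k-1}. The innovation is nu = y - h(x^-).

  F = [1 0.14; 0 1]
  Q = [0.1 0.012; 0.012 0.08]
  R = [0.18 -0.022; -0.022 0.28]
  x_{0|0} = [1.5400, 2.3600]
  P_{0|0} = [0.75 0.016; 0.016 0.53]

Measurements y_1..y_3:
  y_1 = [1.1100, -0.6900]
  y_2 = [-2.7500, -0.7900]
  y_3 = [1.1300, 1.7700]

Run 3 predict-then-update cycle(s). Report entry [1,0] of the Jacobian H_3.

H_jac[1,0] = 0.0000

step 1: x^-=[1.8704, 2.3600]  P^-=[0.8649 0.1022; 0.1022 0.6100]  H_jac=[-0.2951 0.0000; 0.0000 -0.7044]  S=[0.2553 -0.0008; -0.0008 0.5827]  K=[-1.0001 -0.1248; -0.1203 -0.7376]  nu=[0.1545, 0.0198]  x^+=[1.7134, 2.3268]  P^+=[0.6006 0.0184; 0.0184 0.2894]
step 2: x^-=[2.0391, 2.3268]  P^-=[0.7114 0.0709; 0.0709 0.3694]  H_jac=[-0.4514 0.0000; 0.0000 -0.7276]  S=[0.3250 0.0013; 0.0013 0.4756]  K=[-0.9878 -0.1058; -0.0963 -0.5649]  nu=[-3.6423, -0.1040]  x^+=[5.6481, 2.7362]  P^+=[0.3887 0.0109; 0.0109 0.2145]
step 3: x^-=[6.0311, 2.7362]  P^-=[0.4960 0.0529; 0.0529 0.2945]  H_jac=[0.9684 0.0000; 0.0000 -0.3944]  S=[0.6451 -0.0422; -0.0422 0.3258]  K=[0.7467 0.0327; 0.0565 -0.3492]  nu=[1.3794, 2.6889]  x^+=[7.1490, 1.8752]  P^+=[0.1380 0.0184; 0.0184 0.2510]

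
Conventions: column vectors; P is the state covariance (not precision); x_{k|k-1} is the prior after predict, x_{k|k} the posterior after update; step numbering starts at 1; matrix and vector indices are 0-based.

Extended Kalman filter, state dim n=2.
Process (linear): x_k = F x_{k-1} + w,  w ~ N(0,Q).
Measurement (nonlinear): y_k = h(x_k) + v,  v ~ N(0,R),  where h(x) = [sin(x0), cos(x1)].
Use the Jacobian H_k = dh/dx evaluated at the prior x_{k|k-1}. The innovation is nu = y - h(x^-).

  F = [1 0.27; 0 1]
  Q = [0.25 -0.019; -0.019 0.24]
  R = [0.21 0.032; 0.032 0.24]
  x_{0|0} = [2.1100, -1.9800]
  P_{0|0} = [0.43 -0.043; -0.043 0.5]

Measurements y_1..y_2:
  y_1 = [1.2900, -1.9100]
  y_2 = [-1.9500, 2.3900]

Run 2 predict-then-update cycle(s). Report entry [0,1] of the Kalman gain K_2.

step 1: x^-=[1.5754, -1.9800]  P^-=[0.6932 0.0730; 0.0730 0.7400]  H_jac=[-0.0046 0.0000; 0.0000 0.9174]  S=[0.2100 0.0317; 0.0317 0.8629]  K=[-0.0271 0.0786; -0.1210 0.7913]  nu=[0.2900, -1.5121]  x^+=[1.4487, -3.2116]  P^+=[0.6879 0.0196; 0.0196 0.2028]
step 2: x^-=[0.5816, -3.2116]  P^-=[0.9633 0.0554; 0.0554 0.4428]  H_jac=[0.8356 0.0000; 0.0000 -0.0699]  S=[0.8826 0.0288; 0.0288 0.2422]  K=[0.9161 -0.1248; 0.0568 -0.1346]  nu=[-2.4993, 3.3876]  x^+=[-2.1307, -3.8095]  P^+=[0.2254 0.0091; 0.0091 0.4360]

K[0,1] = -0.1248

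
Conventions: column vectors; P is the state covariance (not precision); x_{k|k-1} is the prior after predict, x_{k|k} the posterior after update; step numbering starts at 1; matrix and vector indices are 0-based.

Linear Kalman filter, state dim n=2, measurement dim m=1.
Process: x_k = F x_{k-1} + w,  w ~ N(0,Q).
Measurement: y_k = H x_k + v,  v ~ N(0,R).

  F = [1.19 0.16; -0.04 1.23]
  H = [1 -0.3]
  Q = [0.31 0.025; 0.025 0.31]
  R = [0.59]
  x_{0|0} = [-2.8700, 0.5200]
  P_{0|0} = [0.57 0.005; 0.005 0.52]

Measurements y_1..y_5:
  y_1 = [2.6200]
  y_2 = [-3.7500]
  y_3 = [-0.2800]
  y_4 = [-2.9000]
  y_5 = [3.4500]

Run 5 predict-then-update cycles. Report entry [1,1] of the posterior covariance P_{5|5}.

P_post[1,1] = 6.3496

step 1: x^-=[-3.3321, 0.7544]  P^-=[1.1324 0.1075; 0.1075 1.0971]  S=[1.7566]  K=[0.6263; -0.1262]  nu=[6.1784]  x^+=[0.5373, -0.0252]  P^+=[0.4434 0.2463; 0.2463 1.0692]
step 2: x^-=[0.6354, -0.0525]  P^-=[1.0591 0.5732; 0.5732 1.9040]  S=[1.4765]  K=[0.6008; 0.0014]  nu=[-4.4011]  x^+=[-2.0089, -0.0585]  P^+=[0.5261 0.5720; 0.5720 1.9040]
step 3: x^-=[-2.3999, 0.0083]  P^-=[1.3216 1.2083; 1.2083 3.1351]  S=[1.4688]  K=[0.6530; 0.1823]  nu=[2.1224]  x^+=[-1.0140, 0.3952]  P^+=[0.6953 1.0334; 1.0334 3.0863]
step 4: x^-=[-1.1434, 0.5267]  P^-=[1.7672 2.1053; 2.1053 4.8787]  S=[1.5330]  K=[0.7407; 0.4186]  nu=[-1.5986]  x^+=[-2.3275, -0.1424]  P^+=[0.9260 1.6300; 1.6300 4.6101]
step 5: x^-=[-2.7925, -0.0821]  P^-=[2.3601 3.2636; 3.2636 7.1257]  S=[1.6332]  K=[0.8456; 0.6894]  nu=[6.2179]  x^+=[2.4651, 4.2042]  P^+=[1.1924 2.3116; 2.3116 6.3496]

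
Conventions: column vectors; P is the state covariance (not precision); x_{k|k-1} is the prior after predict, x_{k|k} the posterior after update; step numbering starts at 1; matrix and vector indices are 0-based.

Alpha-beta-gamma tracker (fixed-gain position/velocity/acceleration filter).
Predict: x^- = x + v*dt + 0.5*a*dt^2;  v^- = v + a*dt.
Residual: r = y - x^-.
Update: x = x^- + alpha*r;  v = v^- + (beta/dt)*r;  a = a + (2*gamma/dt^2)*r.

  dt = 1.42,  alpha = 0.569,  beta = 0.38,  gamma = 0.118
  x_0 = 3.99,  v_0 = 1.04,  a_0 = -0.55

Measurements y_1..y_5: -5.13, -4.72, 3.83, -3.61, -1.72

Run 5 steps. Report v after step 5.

v_post = 1.1080

step 1: x_pred=4.9123  r=-10.0423  x^+=-0.8018  v^+=-2.4284  a^+=-1.7254
step 2: x_pred=-5.9896  r=1.2696  x^+=-5.2672  v^+=-4.5386  a^+=-1.5768
step 3: x_pred=-13.3017  r=17.1317  x^+=-3.5538  v^+=-2.1931  a^+=0.4283
step 4: x_pred=-6.2361  r=2.6261  x^+=-4.7419  v^+=-0.8821  a^+=0.7357
step 5: x_pred=-5.2527  r=3.5327  x^+=-3.2426  v^+=1.1080  a^+=1.1492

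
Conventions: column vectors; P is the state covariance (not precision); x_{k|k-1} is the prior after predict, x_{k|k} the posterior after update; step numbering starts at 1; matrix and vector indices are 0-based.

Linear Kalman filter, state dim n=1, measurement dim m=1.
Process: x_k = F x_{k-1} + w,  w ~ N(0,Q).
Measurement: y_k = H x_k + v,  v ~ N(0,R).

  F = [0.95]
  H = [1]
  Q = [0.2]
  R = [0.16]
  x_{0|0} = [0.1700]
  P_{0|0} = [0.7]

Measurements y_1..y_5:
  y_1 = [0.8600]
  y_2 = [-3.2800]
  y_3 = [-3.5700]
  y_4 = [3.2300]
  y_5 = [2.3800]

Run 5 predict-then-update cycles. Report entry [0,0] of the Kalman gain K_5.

step 1: x^-=[0.1615]  P^-=[0.8317]  S=[0.9918]  K=[0.8387]  nu=[0.6985]  x^+=[0.7473]  P^+=[0.1342]
step 2: x^-=[0.7099]  P^-=[0.3211]  S=[0.4811]  K=[0.6674]  nu=[-3.9899]  x^+=[-1.9531]  P^+=[0.1068]
step 3: x^-=[-1.8554]  P^-=[0.2964]  S=[0.4564]  K=[0.6494]  nu=[-1.7146]  x^+=[-2.9689]  P^+=[0.1039]
step 4: x^-=[-2.8204]  P^-=[0.2938]  S=[0.4538]  K=[0.6474]  nu=[6.0504]  x^+=[1.0966]  P^+=[0.1036]
step 5: x^-=[1.0418]  P^-=[0.2935]  S=[0.4535]  K=[0.6472]  nu=[1.3382]  x^+=[1.9079]  P^+=[0.1035]

K[0,0] = 0.6472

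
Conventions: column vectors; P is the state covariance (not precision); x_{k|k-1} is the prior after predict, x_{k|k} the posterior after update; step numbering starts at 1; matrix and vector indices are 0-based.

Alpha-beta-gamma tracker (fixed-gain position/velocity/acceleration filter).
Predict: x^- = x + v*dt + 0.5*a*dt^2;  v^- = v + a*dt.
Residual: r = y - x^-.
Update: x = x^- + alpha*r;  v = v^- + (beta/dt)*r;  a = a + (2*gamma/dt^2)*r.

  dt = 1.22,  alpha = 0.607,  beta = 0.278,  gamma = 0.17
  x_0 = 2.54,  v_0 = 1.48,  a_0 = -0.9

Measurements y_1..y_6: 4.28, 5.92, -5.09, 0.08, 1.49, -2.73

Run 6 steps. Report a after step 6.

a_post = 1.9244

step 1: x_pred=3.6758  r=0.6042  x^+=4.0426  v^+=0.5197  a^+=-0.7620
step 2: x_pred=4.1095  r=1.8105  x^+=5.2085  v^+=0.0026  a^+=-0.3484
step 3: x_pred=4.9524  r=-10.0424  x^+=-1.1433  v^+=-2.7108  a^+=-2.6424
step 4: x_pred=-6.4170  r=6.4970  x^+=-2.4733  v^+=-4.4541  a^+=-1.1583
step 5: x_pred=-8.7693  r=10.2593  x^+=-2.5419  v^+=-3.5294  a^+=1.1853
step 6: x_pred=-5.9657  r=3.2357  x^+=-4.0016  v^+=-1.3461  a^+=1.9244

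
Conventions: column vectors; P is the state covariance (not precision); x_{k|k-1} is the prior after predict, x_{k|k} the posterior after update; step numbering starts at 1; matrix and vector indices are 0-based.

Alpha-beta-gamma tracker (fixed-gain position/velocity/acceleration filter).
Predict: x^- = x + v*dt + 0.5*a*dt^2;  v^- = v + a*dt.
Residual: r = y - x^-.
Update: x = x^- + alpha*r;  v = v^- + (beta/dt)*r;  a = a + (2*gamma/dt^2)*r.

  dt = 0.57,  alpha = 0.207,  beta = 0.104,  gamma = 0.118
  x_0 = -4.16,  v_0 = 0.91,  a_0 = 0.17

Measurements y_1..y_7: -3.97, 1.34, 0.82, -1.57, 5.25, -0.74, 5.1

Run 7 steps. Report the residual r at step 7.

resid = -4.0867

step 1: x_pred=-3.6137  r=-0.3563  x^+=-3.6874  v^+=0.9419  a^+=-0.0888
step 2: x_pred=-3.1650  r=4.5050  x^+=-2.2325  v^+=1.7132  a^+=3.1835
step 3: x_pred=-0.7388  r=1.5588  x^+=-0.4161  v^+=3.8122  a^+=4.3158
step 4: x_pred=2.4580  r=-4.0280  x^+=1.6242  v^+=5.5373  a^+=1.3899
step 5: x_pred=5.0062  r=0.2438  x^+=5.0567  v^+=6.3740  a^+=1.5670
step 6: x_pred=8.9444  r=-9.6844  x^+=6.9398  v^+=5.5002  a^+=-5.4675
step 7: x_pred=9.1867  r=-4.0867  x^+=8.3407  v^+=1.6381  a^+=-8.4360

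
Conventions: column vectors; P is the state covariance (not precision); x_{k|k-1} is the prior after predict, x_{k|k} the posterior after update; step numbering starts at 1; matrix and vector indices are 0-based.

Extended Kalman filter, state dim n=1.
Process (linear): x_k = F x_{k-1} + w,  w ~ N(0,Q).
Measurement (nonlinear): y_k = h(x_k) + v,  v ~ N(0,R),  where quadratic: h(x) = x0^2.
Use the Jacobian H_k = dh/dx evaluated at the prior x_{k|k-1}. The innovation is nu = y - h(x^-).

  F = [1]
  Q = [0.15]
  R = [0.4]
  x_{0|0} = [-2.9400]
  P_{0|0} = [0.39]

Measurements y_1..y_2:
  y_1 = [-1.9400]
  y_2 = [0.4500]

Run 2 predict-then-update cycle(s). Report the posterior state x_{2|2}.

x_post = [-0.9028]

step 1: x^-=[-2.9400]  P^-=[0.5400]  H_jac=[-5.8800]  S=[19.0702]  K=[-0.1665]  nu=[-10.5836]  x^+=[-1.1778]  P^+=[0.0113]
step 2: x^-=[-1.1778]  P^-=[0.1613]  H_jac=[-2.3556]  S=[1.2952]  K=[-0.2934]  nu=[-0.9373]  x^+=[-0.9028]  P^+=[0.0498]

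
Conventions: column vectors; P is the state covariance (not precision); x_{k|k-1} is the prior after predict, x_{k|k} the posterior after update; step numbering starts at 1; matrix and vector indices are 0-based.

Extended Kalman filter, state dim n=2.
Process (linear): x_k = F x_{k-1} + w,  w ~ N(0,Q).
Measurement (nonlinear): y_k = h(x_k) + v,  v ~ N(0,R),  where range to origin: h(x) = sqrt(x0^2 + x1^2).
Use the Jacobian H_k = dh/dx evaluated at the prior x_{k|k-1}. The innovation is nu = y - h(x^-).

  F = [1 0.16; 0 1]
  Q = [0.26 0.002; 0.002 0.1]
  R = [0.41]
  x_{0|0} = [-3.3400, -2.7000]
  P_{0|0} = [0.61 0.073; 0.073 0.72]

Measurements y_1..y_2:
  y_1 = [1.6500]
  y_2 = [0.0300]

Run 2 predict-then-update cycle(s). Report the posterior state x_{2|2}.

step 1: x^-=[-3.7720, -2.7000]  P^-=[0.9118 0.1902; 0.1902 0.8200]  H_jac=[-0.8132 -0.5821]  S=[1.4707]  K=[-0.5794; -0.4297]  nu=[-2.9887]  x^+=[-2.0403, -1.4158]  P^+=[0.4181 -0.1759; -0.1759 0.5485]
step 2: x^-=[-2.2669, -1.4158]  P^-=[0.6358 -0.0862; -0.0862 0.6485]  H_jac=[-0.8482 -0.5297]  S=[0.9719]  K=[-0.5079; -0.2782]  nu=[-2.6427]  x^+=[-0.9247, -0.6805]  P^+=[0.3851 -0.2235; -0.2235 0.5732]

x_post = [-0.9247, -0.6805]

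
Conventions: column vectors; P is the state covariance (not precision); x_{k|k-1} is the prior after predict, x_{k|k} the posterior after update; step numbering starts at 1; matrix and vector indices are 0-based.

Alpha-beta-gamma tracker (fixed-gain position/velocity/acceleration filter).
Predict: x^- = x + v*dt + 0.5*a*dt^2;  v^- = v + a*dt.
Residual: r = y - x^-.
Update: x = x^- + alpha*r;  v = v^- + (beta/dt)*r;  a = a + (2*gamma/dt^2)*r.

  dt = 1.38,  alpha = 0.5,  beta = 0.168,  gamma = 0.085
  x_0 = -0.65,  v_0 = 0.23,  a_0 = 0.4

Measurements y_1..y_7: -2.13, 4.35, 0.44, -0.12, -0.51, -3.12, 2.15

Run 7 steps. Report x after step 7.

step 1: x_pred=0.0483  r=-2.1783  x^+=-1.0409  v^+=0.5168  a^+=0.2056
step 2: x_pred=-0.1319  r=4.4819  x^+=2.1090  v^+=1.3461  a^+=0.6056
step 3: x_pred=4.5434  r=-4.1034  x^+=2.4917  v^+=1.6823  a^+=0.2393
step 4: x_pred=5.0412  r=-5.1612  x^+=2.4606  v^+=1.3843  a^+=-0.2214
step 5: x_pred=4.1602  r=-4.6702  x^+=1.8251  v^+=0.5103  a^+=-0.6383
step 6: x_pred=1.9215  r=-5.0415  x^+=-0.5992  v^+=-0.9843  a^+=-1.0883
step 7: x_pred=-2.9939  r=5.1439  x^+=-0.4219  v^+=-1.8600  a^+=-0.6291

x_post = -0.4219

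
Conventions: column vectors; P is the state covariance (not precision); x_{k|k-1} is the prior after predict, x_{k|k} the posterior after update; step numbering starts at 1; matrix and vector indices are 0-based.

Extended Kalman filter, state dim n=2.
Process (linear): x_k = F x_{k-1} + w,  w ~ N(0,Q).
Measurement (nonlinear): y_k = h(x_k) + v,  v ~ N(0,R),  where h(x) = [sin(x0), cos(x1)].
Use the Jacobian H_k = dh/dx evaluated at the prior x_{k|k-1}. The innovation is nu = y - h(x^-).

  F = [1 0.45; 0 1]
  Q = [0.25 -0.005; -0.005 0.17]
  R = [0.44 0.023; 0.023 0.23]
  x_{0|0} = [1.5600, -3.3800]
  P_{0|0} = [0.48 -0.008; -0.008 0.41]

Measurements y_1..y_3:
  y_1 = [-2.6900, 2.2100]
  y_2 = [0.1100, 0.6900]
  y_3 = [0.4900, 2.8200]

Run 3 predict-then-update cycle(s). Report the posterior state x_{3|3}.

x_post = [-6.4212, -6.7425]

step 1: x^-=[0.0390, -3.3800]  P^-=[0.8058 0.1715; 0.1715 0.5800]  H_jac=[0.9992 0.0000; 0.0000 -0.2362]  S=[1.2446 -0.0175; -0.0175 0.2623]  K=[0.6454 -0.1114; 0.1305 -0.5134]  nu=[-2.7290, 3.1817]  x^+=[-2.0767, -5.3696]  P^+=[0.2816 0.0456; 0.0456 0.4873]
step 2: x^-=[-4.4931, -5.3696]  P^-=[0.6714 0.2599; 0.2599 0.6573]  H_jac=[-0.2176 0.0000; 0.0000 -0.7917]  S=[0.4718 0.0678; 0.0678 0.6420]  K=[-0.2676 -0.2923; -0.0035 -0.8102]  nu=[-0.8660, 0.0791]  x^+=[-4.2844, -5.4307]  P^+=[0.5721 0.0927; 0.0927 0.2355]
step 3: x^-=[-6.7282, -5.4307]  P^-=[0.9532 0.1937; 0.1937 0.4055]  H_jac=[0.9026 0.0000; 0.0000 -0.7529]  S=[1.2166 -0.1086; -0.1086 0.4599]  K=[0.6935 -0.1533; 0.0862 -0.6435]  nu=[0.9205, 2.1619]  x^+=[-6.4212, -6.7425]  P^+=[0.3342 0.0256; 0.0256 0.1939]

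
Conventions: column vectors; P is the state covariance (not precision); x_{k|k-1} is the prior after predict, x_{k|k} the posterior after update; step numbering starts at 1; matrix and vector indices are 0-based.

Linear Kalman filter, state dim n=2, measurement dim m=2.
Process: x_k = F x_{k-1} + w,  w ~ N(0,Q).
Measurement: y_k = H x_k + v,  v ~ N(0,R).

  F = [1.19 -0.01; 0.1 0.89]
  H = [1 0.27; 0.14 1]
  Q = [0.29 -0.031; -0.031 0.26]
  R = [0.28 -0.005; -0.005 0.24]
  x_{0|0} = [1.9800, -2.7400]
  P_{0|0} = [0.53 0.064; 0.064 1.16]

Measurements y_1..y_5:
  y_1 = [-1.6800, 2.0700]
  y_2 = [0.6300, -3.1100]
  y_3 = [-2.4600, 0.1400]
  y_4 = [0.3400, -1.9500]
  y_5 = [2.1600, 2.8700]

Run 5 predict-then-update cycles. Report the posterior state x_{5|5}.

step 1: x^-=[2.3836, -2.2406]  P^-=[1.0391 0.0895; 0.0895 1.1955]  S=[1.4546 0.5561; 0.5561 1.4809]  K=[0.7827 -0.1353; -0.0332 0.8282]  nu=[-3.4586, 3.9769]  x^+=[-0.8614, 1.1680]  P^+=[0.2387 -0.0698; -0.0698 0.2087]
step 2: x^-=[-1.0368, 0.9534]  P^-=[0.6297 -0.0783; -0.0783 0.4153]  S=[0.8977 0.1140; 0.1140 0.6457]  K=[0.6915 -0.1068; -0.0428 0.6337]  nu=[1.4094, -3.9182]  x^+=[0.3564, -1.5901]  P^+=[0.2099 -0.0585; -0.0585 0.1605]
step 3: x^-=[0.4400, -1.3795]  P^-=[0.5887 -0.0693; -0.0693 0.3788]  S=[0.8589 0.1077; 0.1077 0.6109]  K=[0.6759 -0.0978; -0.0383 0.6109]  nu=[-2.5275, 1.4579]  x^+=[-1.4109, -0.3921]  P^+=[0.2047 -0.0555; -0.0555 0.1546]
step 4: x^-=[-1.6751, -0.4901]  P^-=[0.5813 -0.0667; -0.0667 0.3746]  S=[0.8525 0.1082; 0.1082 0.6073]  K=[0.6728 -0.0958; -0.0369 0.6080]  nu=[2.1474, -1.2254]  x^+=[-0.1128, -1.3143]  P^+=[0.2037 -0.0549; -0.0549 0.1538]
step 5: x^-=[-0.1211, -1.1810]  P^-=[0.5798 -0.0662; -0.0662 0.3741]  S=[0.8513 0.1085; 0.1085 0.6069]  K=[0.6722 -0.0955; -0.0365 0.6076]  nu=[2.5999, 4.0679]  x^+=[1.2383, 1.1958]  P^+=[0.2035 -0.0548; -0.0548 0.1537]

x_post = [1.2383, 1.1958]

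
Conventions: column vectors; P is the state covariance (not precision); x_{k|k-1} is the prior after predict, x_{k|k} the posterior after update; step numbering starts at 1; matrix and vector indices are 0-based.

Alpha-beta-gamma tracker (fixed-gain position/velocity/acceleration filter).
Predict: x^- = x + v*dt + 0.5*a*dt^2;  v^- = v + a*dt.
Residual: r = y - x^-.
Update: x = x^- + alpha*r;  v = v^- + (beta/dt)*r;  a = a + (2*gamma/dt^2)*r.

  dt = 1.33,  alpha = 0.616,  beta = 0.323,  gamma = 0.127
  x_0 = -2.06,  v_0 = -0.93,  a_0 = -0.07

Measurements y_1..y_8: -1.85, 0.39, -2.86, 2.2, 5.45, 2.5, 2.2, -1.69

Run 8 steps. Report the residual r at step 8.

resid = -6.4302

step 1: x_pred=-3.3588  r=1.5088  x^+=-2.4294  v^+=-0.6567  a^+=0.1467
step 2: x_pred=-3.1731  r=3.5631  x^+=-0.9782  v^+=0.4037  a^+=0.6583
step 3: x_pred=0.1409  r=-3.0009  x^+=-1.7077  v^+=0.5504  a^+=0.2274
step 4: x_pred=-0.7745  r=2.9745  x^+=1.0578  v^+=1.5752  a^+=0.6545
step 5: x_pred=3.7317  r=1.7183  x^+=4.7902  v^+=2.8630  a^+=0.9012
step 6: x_pred=9.3950  r=-6.8950  x^+=5.1477  v^+=2.3871  a^+=-0.0888
step 7: x_pred=8.2440  r=-6.0440  x^+=4.5209  v^+=0.8011  a^+=-0.9567
step 8: x_pred=4.7402  r=-6.4302  x^+=0.7792  v^+=-2.0329  a^+=-1.8800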